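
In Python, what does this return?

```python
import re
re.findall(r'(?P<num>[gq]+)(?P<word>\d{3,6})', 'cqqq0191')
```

[('qqq', '0191')]

The pattern matches one or more of one of [gq] (captured as 'num'); then 3 to 6 of a digit (captured as 'word').
Scanning left to right: at [1:8] match 'qqq0191', groups = ('qqq', '0191').
Multiple groups make `findall` return tuples — one 2-tuple for the one match.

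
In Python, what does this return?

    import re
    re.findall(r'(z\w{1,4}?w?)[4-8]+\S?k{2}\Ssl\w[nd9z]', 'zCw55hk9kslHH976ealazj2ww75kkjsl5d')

['zj2ww']

Pattern: the literal 'z', then 1 to 4 of a word character (lazy), then optionally a literal 'w' (captured); then one or more of a character in [4-8]; then optionally a non-whitespace character, then exactly 2 of the literal 'k', then a non-whitespace character; then the literal 'sl', then a word character, then one of [nd9z].
Because there's exactly one group, `findall` drops the full match and keeps group 1 from the one hit.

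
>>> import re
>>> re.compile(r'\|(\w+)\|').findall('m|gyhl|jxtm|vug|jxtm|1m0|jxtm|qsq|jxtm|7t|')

['gyhl', 'vug', '1m0', 'qsq', '7t']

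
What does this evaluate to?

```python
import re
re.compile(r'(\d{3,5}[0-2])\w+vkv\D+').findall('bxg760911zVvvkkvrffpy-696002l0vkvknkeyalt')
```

This matches 3 to 5 of a digit, then a character in [0-2] (captured); then one or more of a word character; then the literal 'vkv', then one or more of a non-digit.
Scanning left to right: at [22:41] match '696002l0vkvknkeyalt', group 1 = '696002'.
One capturing group, so `findall` returns just the captured substring from the one match — 1 in all.

['696002']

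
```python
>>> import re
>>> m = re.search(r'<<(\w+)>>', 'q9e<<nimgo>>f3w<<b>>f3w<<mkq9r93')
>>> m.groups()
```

`re.search` scans for the first position where the pattern succeeds.
The match spans [3:12] → '<<nimgo>>'.
Captured: group 1 = 'nimgo'.

('nimgo',)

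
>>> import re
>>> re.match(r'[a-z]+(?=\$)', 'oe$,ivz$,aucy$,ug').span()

The lookaround is zero-width — it requires the adjacent text to match without consuming it, so the asserted text isn't part of the match.
`match` is anchored at position 0; if the pattern doesn't fit there, it returns None.
The match spans [0:2] → 'oe'.

(0, 2)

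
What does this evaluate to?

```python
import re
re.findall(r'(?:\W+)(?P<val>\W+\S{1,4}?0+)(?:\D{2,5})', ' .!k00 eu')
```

['!k00']

The pattern matches one or more of a non-word character (non-capturing group); then one or more of a non-word character, then 1 to 4 of a non-whitespace character (lazy), then one or more of a literal '0' (captured as 'val'); then 2 to 5 of a non-digit (non-capturing group).
Scanning left to right: at [0:9] match ' .!k00 eu', group 1 = '!k00'.
One capturing group, so `findall` returns just the captured substring from the one match — 1 in all.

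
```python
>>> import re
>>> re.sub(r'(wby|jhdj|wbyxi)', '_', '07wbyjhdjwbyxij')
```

'07___xij'

Branches in `(...|...)` are attempted left-to-right; the first branch that allows the whole pattern to succeed is taken.
Matches: at [2:5] → 'wby'; at [5:9] → 'jhdj'; at [9:12] → 'wby'.
`sub` substitutes '_' at each match site.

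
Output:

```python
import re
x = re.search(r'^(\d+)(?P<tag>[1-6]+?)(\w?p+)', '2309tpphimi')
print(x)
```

None

This matches anchored at the start of the string; then one or more of a digit (captured); then one or more of a character in [1-6] (lazy) (captured as 'tag'); then optionally a word character, then one or more of a literal 'p' (captured).
Unlike `match`, `search` isn't anchored — it looks for the pattern anywhere in the string.
Here the pattern never matches, so the call returns None.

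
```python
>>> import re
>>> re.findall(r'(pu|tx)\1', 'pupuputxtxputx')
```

['pu', 'tx']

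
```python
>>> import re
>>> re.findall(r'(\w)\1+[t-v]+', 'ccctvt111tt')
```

The backreference `\1` re-matches whatever the first group consumed, character for character.
Walking the string: at [0:6] match 'ccctvt', group 1 = 'c'; at [6:11] match '111tt', group 1 = '1'.
One capturing group, so `findall` returns just the captured substring from each match — 2 in all.

['c', '1']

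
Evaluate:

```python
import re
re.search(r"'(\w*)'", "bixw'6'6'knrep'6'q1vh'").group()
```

"'6'"

The match spans [4:7] → "'6'".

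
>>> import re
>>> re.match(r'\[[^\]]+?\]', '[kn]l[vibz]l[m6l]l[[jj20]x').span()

(0, 4)

`match` is anchored at position 0; if the pattern doesn't fit there, it returns None.
The match spans [0:4] → '[kn]'.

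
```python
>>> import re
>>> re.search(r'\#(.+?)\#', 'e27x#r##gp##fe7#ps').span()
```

A `+?`/`*?`/`{m,n}?` starts at its minimum and grows only as far as needed for what follows to match.
The match spans [4:7] → '#r#'.

(4, 7)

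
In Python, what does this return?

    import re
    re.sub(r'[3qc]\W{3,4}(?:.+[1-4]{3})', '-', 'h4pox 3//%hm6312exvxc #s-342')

This matches one of [3qc], then 3 to 4 of a non-word character; then one or more of any character, then exactly 3 of a character in [1-4] (non-capturing group).
Matches: at [6:28] → '3//%hm6312exvxc #s-342'.
`sub` substitutes '-' at each match site.

'h4pox -'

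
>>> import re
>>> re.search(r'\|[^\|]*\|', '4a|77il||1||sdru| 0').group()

The match spans [2:8] → '|77il|'.

'|77il|'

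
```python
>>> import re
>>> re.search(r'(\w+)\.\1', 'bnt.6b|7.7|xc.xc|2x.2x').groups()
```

('7',)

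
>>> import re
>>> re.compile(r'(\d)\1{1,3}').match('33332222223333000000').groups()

('3',)

The backreference `\1` re-matches whatever the first group consumed, character for character.
With `match`, the pattern is implicitly anchored at the beginning.
The match spans [0:4] → '3333'.
Captured: group 1 = '3'.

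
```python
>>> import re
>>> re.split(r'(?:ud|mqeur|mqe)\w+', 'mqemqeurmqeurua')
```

['', '']

Each match becomes a cut point; 2 segments remain.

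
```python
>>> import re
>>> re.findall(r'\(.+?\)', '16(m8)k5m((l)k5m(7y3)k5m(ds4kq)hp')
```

The `?` after the quantifier makes it lazy — it takes as little as possible before letting the rest of the pattern try.
Matches: at [2:6] → '(m8)'; at [9:13] → '((l)'; at [16:21] → '(7y3)'; at [24:31] → '(ds4kq)'.
`findall` yields the raw match text (4 of them) because the pattern has no groups.

['(m8)', '((l)', '(7y3)', '(ds4kq)']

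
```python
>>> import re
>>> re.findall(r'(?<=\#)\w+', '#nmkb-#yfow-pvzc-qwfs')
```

['nmkb', 'yfow']

The positive lookaround only admits positions where the adjacent text matches; those characters stay outside the span.
Since nothing is captured, `findall` lists the 2 matched substrings directly.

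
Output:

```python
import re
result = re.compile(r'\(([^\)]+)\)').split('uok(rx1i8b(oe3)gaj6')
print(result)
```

['uok', 'rx1i8b(oe3', 'gaj6']

With a capturing group present, the delimiter's captured portion is kept in the result list.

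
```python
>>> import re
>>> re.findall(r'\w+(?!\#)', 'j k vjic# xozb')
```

The negative lookahead/lookbehind blocks any match where the forbidden context is present.
Walking the string: at [0:1] → 'j'; at [2:3] → 'k'; at [4:7] → 'vji'; at [10:14] → 'xozb'.
No capturing groups, so `findall` returns the 4 full match strings.

['j', 'k', 'vji', 'xozb']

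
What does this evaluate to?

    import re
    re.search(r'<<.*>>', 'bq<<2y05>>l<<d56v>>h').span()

(2, 19)

The match spans [2:19] → '<<2y05>>l<<d56v>>'.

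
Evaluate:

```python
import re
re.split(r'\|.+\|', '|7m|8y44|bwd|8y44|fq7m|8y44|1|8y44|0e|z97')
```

The string is cut at each match, leaving 2 pieces.

['', 'z97']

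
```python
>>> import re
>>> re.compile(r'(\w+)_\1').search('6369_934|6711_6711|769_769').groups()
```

The backreference `\1` re-matches whatever the first group consumed, character for character.
`re.search` scans for the first position where the pattern succeeds.
The match spans [3:6] → '9_9'.
Captured: group 1 = '9'.

('9',)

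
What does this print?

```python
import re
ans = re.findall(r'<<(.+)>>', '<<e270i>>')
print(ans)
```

With a single group, `findall` returns only what that group captured — 1 item.

['e270i']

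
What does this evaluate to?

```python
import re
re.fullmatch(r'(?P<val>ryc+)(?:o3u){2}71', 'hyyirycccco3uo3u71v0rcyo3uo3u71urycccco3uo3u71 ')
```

None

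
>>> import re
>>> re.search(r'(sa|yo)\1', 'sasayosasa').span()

(0, 4)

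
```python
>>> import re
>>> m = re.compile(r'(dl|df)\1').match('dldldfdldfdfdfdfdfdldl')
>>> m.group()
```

'dldl'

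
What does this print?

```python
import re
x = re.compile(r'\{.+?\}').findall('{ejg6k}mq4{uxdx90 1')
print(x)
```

['{ejg6k}']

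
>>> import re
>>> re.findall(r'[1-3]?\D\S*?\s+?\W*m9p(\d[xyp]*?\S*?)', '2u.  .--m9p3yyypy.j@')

['3']

This matches optionally a character in [1-3]; then a non-digit, then zero or more of a non-whitespace character (lazy), then one or more of whitespace (lazy); then zero or more of a non-word character, then the literal 'm9p'; then a digit, then zero or more of one of [xyp] (lazy), then zero or more of a non-whitespace character (lazy) (captured).
Lazy quantifiers expand one character at a time until the remainder of the pattern can match.
Matches: at [0:12] match '2u.  .--m9p3', group 1 = '3'.
Because there's exactly one group, `findall` drops the full match and keeps group 1 from the one hit.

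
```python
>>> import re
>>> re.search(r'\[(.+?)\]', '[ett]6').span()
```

(0, 5)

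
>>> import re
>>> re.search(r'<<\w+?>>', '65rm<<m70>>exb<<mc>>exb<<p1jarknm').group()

'<<m70>>'

The match spans [4:11] → '<<m70>>'.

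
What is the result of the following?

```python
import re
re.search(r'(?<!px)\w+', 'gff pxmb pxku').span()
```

The negative lookahead/lookbehind blocks any match where the forbidden context is present.
`re.search` tries every starting position until one works.
The match spans [0:3] → 'gff'.

(0, 3)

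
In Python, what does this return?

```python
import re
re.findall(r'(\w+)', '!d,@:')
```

['d']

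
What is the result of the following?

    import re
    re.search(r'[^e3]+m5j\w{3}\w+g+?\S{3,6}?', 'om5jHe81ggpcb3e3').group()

The pattern matches one or more of any character except [e3], then the literal 'm5j'; then exactly 3 of a word character, then one or more of a word character; then one or more of the literal 'g' (lazy), then 3 to 6 of a non-whitespace character (lazy).
`re.search` scans for the first position where the pattern succeeds.
The match spans [0:13] → 'om5jHe81ggpcb'.

'om5jHe81ggpcb'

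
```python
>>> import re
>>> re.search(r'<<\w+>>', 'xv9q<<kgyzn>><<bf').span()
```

`search` walks the string left to right and returns the first match it finds.
The match spans [4:13] → '<<kgyzn>>'.

(4, 13)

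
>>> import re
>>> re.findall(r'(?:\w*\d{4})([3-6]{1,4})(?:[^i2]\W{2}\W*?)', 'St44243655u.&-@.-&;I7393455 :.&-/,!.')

['5', '5']

With a single group, `findall` returns only what that group captured — 2 items.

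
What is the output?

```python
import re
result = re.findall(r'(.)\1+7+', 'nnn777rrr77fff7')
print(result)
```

A backreference is literal: `\1` must see the identical characters the first group matched.
Because there's exactly one group, `findall` drops the full match and keeps group 1 from each hit.

['n', 'r', 'f']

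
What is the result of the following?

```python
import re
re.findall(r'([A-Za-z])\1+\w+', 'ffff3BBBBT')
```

['f']

A backreference is literal: `\1` must see the identical characters the first group matched.
Walking the string: at [0:10] match 'ffff3BBBBT', group 1 = 'f'.
Because there's exactly one group, `findall` drops the full match and keeps group 1 from the one hit.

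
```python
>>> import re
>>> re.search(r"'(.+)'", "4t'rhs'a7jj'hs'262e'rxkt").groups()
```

`re.search` scans for the first position where the pattern succeeds.
The match spans [2:20] → "'rhs'a7jj'hs'262e'".
Captured: group 1 = "rhs'a7jj'hs'262e".

("rhs'a7jj'hs'262e",)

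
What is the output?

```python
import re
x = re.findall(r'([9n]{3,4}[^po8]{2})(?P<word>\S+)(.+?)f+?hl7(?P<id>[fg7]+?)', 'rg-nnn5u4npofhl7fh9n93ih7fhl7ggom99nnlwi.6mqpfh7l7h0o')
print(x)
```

[('nnn5u', '4npofhl7fh9n93ih', '7', 'g')]

This matches 3 to 4 of one of [9n], then exactly 2 of any character except [po8] (captured); then one or more of a non-whitespace character (captured as 'word'); then one or more of any character (lazy) (captured); then one or more of the literal 'f' (lazy), then the literal 'hl7'; then one or more of one of [fg7] (lazy) (captured as 'id').
Because the quantifier is non-greedy, it stops expanding at the earliest point where the rest of the pattern can succeed.
Walking the string: at [3:30] match 'nnn5u4npofhl7fh9n93ih7fhl7g', groups = ('nnn5u', '4npofhl7fh9n93ih', '7', 'g').
With 4 capturing groups, `findall` returns a 4-tuple per match.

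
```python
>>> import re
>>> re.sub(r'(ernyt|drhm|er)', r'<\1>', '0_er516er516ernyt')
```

'0_<er>516<er>516<ernyt>'

The regex engine tests alternatives in the order written; an earlier branch that matches wins even if a later one would match more.
Matches: at [2:4] → 'er'; at [7:9] → 'er'; at [12:17] → 'ernyt'.
`\1` in the replacement pulls in group 1's text for each match.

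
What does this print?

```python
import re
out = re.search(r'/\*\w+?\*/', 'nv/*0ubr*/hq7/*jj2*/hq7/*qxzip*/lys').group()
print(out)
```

/*0ubr*/

`re.search` scans for the first position where the pattern succeeds.
The match spans [2:10] → '/*0ubr*/'.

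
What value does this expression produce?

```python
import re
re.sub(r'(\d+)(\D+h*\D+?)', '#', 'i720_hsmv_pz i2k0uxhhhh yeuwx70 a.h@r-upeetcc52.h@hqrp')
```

The pattern matches one or more of a digit (captured); then one or more of a non-digit, then zero or more of the literal 'h', then one or more of a non-digit (lazy) (captured).
`sub` substitutes '#' at each match site.

'i#2k###'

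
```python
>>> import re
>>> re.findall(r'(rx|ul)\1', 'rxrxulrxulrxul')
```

The backreference `\1` re-matches whatever the first group consumed, character for character.
Because there's exactly one group, `findall` drops the full match and keeps group 1 from the one hit.

['rx']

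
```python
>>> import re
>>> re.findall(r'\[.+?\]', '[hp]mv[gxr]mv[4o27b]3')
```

Because the quantifier is non-greedy, it stops expanding at the earliest point where the rest of the pattern can succeed.
Walking the string: at [0:4] → '[hp]'; at [6:11] → '[gxr]'; at [13:20] → '[4o27b]'.
With no groups in the pattern, `findall` gives back each whole match — 3 here.

['[hp]', '[gxr]', '[4o27b]']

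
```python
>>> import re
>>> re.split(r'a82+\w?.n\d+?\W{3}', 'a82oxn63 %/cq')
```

['', 'cq']

Pattern: the literal 'a8', then one or more of the literal '2', then optionally a word character; then any character, then a literal 'n', then one or more of a digit (lazy); then exactly 3 of a non-word character.
Matches to split on: at [0:11] → 'a82oxn63 %/'.
Splitting on the pattern gives 2 pieces.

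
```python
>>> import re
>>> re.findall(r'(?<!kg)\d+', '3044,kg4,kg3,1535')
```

['3044', '1535']

The negative lookahead/lookbehind blocks any match where the forbidden context is present.
With no groups in the pattern, `findall` gives back each whole match — 2 here.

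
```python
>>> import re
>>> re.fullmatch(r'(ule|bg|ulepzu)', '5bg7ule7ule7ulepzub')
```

None

`fullmatch` succeeds only if the pattern covers the string from start to end.
Here the pattern can't cover the whole string, so the call returns None.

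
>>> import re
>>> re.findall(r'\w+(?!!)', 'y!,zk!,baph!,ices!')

A negative assertion filters positions out without eating any characters.
No capturing groups, so `findall` returns the 3 full match strings.

['z', 'bap', 'ice']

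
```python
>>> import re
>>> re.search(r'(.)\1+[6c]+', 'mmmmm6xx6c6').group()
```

'mmmmm6'

After group 1 captures some text, `\1` only succeeds where that same text appears again.
Unlike `match`, `search` isn't anchored — it looks for the pattern anywhere in the string.
The match spans [0:6] → 'mmmmm6'.
Captured: group 1 = 'm'.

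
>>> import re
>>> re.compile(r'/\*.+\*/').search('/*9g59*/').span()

The match spans [0:8] → '/*9g59*/'.

(0, 8)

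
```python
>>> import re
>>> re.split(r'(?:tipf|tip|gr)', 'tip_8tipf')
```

['', '_8', '']

Alternation isn't longest-match — the leftmost alternative that fits at this position is chosen.
Matches to split on: at [0:3] → 'tip'; at [5:9] → 'tipf'.
`split` removes every match and returns the 3 fragments in between.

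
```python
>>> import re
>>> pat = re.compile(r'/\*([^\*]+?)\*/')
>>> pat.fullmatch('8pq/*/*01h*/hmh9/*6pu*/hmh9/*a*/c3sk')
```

None

`re.fullmatch` requires the pattern to consume the entire string.
Here there's no way to consume every character, so the call returns None.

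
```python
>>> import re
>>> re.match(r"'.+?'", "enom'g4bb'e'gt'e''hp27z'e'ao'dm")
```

None

With `match`, the pattern is implicitly anchored at the beginning.
Here the pattern fails at index 0, so the call returns None.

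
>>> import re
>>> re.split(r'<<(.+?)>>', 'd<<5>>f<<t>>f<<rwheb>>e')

['d', '5', 'f', 't', 'f', 'rwheb', 'e']

Lazy quantifiers expand one character at a time until the remainder of the pattern can match.
Because the pattern has a capturing group, `split` also inserts each captured text between the pieces.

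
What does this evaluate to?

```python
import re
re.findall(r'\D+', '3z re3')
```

This matches one or more of a non-digit.
Matches: at [1:5] → 'z re'.
Since nothing is captured, `findall` lists the 1 matched substring directly.

['z re']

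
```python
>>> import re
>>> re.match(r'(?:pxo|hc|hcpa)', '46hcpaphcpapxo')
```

None

`match` is anchored at position 0; if the pattern doesn't fit there, it returns None.
Here the string doesn't start with a match, so the call returns None.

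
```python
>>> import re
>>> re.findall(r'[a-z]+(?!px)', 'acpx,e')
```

['acpx', 'e']

The negative lookaround is zero-width — it rules out positions where the adjacent text would match, without consuming anything.
Walking the string: at [0:4] → 'acpx'; at [5:6] → 'e'.
`findall` yields the raw match text (2 of them) because the pattern has no groups.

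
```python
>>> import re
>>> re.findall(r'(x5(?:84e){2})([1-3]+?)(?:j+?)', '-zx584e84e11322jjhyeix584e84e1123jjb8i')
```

[('x584e84e', '11322'), ('x584e84e', '1123')]

This matches the literal 'x5', then the literal '84e' repeated 2 times (captured); then one or more of a character in [1-3] (lazy) (captured); then one or more of a literal 'j' (lazy) (non-capturing group).
Multiple groups make `findall` return tuples — one 2-tuple for each match.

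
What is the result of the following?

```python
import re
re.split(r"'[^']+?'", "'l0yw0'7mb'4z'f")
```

['', '7mb', 'f']

Matches to split on: at [0:7] → "'l0yw0'"; at [10:14] → "'4z'".
Splitting on the pattern gives 3 pieces.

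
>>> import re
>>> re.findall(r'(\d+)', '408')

Pattern: one or more of a digit (captured).
Matches: at [0:3] match '408', group 1 = '408'.
Because there's exactly one group, `findall` drops the full match and keeps group 1 from the one hit.

['408']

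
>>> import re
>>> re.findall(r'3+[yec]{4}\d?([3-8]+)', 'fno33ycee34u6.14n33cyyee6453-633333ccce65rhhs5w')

['4', '5']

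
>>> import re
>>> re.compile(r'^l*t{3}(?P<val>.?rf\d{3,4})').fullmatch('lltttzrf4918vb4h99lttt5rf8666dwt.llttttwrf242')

This matches anchored at the start of the string; then zero or more of the literal 'l', then exactly 3 of the literal 't'; then optionally any character, then the literal 'rf', then 3 to 4 of a digit (captured as 'val').
`re.fullmatch` is like wrapping the pattern in `^…$` (in single-line mode).
Here the pattern can't cover the whole string, so the call returns None.

None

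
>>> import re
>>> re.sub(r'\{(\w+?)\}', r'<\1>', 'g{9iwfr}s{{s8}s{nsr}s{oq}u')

Matches: at [1:8] → '{9iwfr}'; at [10:14] → '{s8}'; at [15:20] → '{nsr}'; at [21:25] → '{oq}'.
`\1` in the replacement pulls in group 1's text for each match.

'g<9iwfr>s{<s8>s<nsr>s<oq>u'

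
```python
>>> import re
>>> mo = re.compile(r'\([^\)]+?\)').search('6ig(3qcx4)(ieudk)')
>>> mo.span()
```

`re.search` tries every starting position until one works.
The match spans [3:10] → '(3qcx4)'.

(3, 10)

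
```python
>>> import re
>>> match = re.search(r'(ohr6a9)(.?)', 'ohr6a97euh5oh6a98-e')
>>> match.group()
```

'ohr6a97'

The pattern matches the literal 'ohr', then the literal '6a9' (captured); then optionally any character (captured).
`re.search` scans for the first position where the pattern succeeds.
The match spans [0:7] → 'ohr6a97'.
Captured: group 1 = 'ohr6a9', group 2 = '7'.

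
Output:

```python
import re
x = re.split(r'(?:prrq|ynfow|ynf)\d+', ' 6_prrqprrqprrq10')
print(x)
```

`split` removes every match and returns the 2 fragments in between.

[' 6_prrqprrq', '']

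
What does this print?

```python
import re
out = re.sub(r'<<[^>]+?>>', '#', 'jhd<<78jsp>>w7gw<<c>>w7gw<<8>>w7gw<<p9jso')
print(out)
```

Matches: at [3:12] → '<<78jsp>>'; at [16:21] → '<<c>>'; at [25:30] → '<<8>>'.
Each match is replaced by '#'.

jhd#w7gw#w7gw#w7gw<<p9jso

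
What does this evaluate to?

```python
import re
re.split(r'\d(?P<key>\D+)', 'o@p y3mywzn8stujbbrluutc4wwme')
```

['o@p y', 'mywzn', '', 'stujbbrluutc', '', 'wwme', '']

Pattern: a digit; then one or more of a non-digit (captured as 'key').
Matches to split on: at [5:11] → '3mywzn'; at [11:24] → '8stujbbrluutc'; at [24:29] → '4wwme'.
With a capturing group present, the delimiter's captured portion is kept in the result list.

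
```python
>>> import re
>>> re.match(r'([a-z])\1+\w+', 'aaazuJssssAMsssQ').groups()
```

('a',)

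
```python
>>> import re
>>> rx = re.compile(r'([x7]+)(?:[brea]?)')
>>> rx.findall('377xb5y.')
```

Pattern: one or more of one of [x7] (captured); then optionally one of [brea] (non-capturing group).
Matches: at [1:5] match '77xb', group 1 = '77x'.
Because there's exactly one group, `findall` drops the full match and keeps group 1 from the one hit.

['77x']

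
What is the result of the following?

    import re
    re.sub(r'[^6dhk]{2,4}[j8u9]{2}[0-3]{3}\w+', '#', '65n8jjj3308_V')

This matches 2 to 4 of any character except [6dhk]; then exactly 2 of one of [j8u9], then exactly 3 of a character in [0-3]; then one or more of a word character.
Every occurrence is swapped for '#'.

'6#'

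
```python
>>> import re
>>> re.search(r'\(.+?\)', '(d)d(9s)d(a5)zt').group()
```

'(d)'

The match spans [0:3] → '(d)'.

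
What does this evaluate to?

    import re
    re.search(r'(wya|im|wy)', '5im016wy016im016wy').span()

(1, 3)

The match spans [1:3] → 'im'.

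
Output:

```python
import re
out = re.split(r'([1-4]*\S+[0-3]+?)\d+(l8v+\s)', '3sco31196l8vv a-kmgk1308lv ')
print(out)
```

['', '3sco311', 'l8vv ', 'a-kmgk1308lv ']

The group in the pattern means `split` returns the separators' captures alongside the pieces.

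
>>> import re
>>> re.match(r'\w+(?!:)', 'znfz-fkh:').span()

(0, 4)

`re.match` won't scan ahead — the pattern has to work from the very first character.
The match spans [0:4] → 'znfz'.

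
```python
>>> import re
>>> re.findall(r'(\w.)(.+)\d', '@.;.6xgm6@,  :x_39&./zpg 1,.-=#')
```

This matches a word character, then any character (captured); then one or more of any character (captured); then a digit.
Scanning left to right: at [4:26] match '6xgm6@,  :x_39&./zpg 1', groups = ('6x', 'gm6@,  :x_39&./zpg ').
With 2 capturing groups, `findall` returns a 2-tuple per match.

[('6x', 'gm6@,  :x_39&./zpg ')]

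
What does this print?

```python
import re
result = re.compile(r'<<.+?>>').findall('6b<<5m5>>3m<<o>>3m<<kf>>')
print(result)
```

A non-greedy quantifier consumes as few characters as it can — just enough that the remainder of the pattern still matches from where it stops; whatever follows it matches normally.
Since nothing is captured, `findall` lists the 3 matched substrings directly.

['<<5m5>>', '<<o>>', '<<kf>>']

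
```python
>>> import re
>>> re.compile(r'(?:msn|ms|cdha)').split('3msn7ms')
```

['3', '7', '']

The regex engine tests alternatives in the order written; an earlier branch that matches wins even if a later one would match more.
The string is cut at each match, leaving 3 pieces.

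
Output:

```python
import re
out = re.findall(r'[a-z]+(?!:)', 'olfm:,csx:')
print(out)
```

Because the assertion is negative and zero-width, positions next to the forbidden text are skipped.
Scanning left to right: at [0:3] → 'olf'; at [6:8] → 'cs'.
With no groups in the pattern, `findall` gives back each whole match — 2 here.

['olf', 'cs']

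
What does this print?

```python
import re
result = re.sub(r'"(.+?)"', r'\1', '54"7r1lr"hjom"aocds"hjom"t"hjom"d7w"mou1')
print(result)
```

547r1lrhjomaocdshjomthjomd7wmou1

A `+?`/`*?`/`{m,n}?` starts at its minimum and grows only as far as needed for what follows to match.
Matches: at [2:9] → '"7r1lr"'; at [13:20] → '"aocds"'; at [24:27] → '"t"'; at [31:36] → '"d7w"'.
Each match is replaced using the text its own group 1 captured.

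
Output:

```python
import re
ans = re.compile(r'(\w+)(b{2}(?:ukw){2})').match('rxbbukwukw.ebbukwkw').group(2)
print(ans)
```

bbukwukw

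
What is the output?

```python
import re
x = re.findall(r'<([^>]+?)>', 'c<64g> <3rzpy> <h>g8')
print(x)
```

['64g', '3rzpy', 'h']

`findall` collects group 1 from each match (3 total).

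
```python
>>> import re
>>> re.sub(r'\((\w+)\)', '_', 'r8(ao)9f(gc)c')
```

'r8_9f_c'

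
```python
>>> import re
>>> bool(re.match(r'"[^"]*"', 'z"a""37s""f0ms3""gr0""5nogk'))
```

With `match`, the pattern is implicitly anchored at the beginning.
Here position 0 doesn't satisfy it, so the call returns None, and `bool(None)` is False.

False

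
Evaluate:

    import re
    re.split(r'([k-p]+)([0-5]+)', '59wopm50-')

['59w', 'opm', '50', '-']

The pattern matches one or more of a character in [k-p] (captured); then one or more of a character in [0-5] (captured).
Matches to split on: at [3:8] → 'opm50'.
`re.split` interleaves the captured-group text with the surrounding fragments.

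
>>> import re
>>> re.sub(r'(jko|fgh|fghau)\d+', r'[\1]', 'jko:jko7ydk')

Matches: at [4:8] → 'jko7'.
The replacement refers to a captured group, so each match is rewritten using its own captured text.

'jko:[jko]ydk'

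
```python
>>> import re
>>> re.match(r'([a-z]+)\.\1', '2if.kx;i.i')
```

None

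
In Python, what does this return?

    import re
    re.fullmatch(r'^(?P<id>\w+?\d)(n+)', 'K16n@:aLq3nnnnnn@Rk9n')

None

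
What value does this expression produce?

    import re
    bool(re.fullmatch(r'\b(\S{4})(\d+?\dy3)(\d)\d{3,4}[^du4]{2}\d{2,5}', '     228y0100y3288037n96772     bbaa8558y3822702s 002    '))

`re.fullmatch` requires the pattern to consume the entire string.
Here the pattern can't cover the whole string, so the call returns None, and `bool(None)` is False.

False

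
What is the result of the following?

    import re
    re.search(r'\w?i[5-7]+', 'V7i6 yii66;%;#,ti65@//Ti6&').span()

(1, 4)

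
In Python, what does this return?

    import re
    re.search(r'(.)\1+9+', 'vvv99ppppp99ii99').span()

`\1` has to match the exact text group 1 already captured.
The match spans [0:5] → 'vvv99'.

(0, 5)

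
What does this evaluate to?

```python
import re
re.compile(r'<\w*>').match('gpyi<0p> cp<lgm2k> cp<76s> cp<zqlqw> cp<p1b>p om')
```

With `match`, the pattern is implicitly anchored at the beginning.
Here the string doesn't start with a match, so the call returns None.

None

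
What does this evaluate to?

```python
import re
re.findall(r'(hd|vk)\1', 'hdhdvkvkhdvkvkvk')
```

The backreference `\1` re-matches whatever the first group consumed, character for character.
Matches: at [0:4] match 'hdhd', group 1 = 'hd'; at [4:8] match 'vkvk', group 1 = 'vk'; at [10:14] match 'vkvk', group 1 = 'vk'.
`findall` collects group 1 from each match (3 total).

['hd', 'vk', 'vk']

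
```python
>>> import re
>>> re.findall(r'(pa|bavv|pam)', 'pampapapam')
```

['pa', 'pa', 'pa', 'pa']

Alternation tries branches left to right and keeps the first one that lets the overall match succeed at that position.
With a single group, `findall` returns only what that group captured — 4 items.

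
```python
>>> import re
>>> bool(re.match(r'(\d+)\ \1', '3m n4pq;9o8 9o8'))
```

The backreference `\1` re-matches whatever the first group consumed, character for character.
With `match`, the pattern is implicitly anchored at the beginning.
Here position 0 doesn't satisfy it, so the call returns None, and `bool(None)` is False.

False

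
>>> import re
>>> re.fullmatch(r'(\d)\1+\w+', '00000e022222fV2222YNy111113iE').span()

`\1` has to match the exact text group 1 already captured.
`re.fullmatch` requires the pattern to consume the entire string.
The match spans [0:29] → '00000e022222fV2222YNy111113iE'.
Captured: group 1 = '0'.

(0, 29)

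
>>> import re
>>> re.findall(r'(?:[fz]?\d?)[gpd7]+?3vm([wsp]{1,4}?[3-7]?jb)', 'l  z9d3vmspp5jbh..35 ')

['spp5jb']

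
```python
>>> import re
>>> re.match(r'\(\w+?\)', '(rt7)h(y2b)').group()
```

'(rt7)'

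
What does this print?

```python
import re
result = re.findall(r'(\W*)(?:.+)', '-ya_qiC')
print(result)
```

`findall` collects group 1 from the one match (1 total).

['-']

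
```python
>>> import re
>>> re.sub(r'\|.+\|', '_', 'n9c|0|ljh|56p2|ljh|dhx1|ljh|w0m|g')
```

Every occurrence is swapped for '_'.

'n9c_g'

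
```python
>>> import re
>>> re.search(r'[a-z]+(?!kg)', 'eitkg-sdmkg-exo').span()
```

(0, 5)

A negative assertion filters positions out without eating any characters.
Unlike `match`, `search` isn't anchored — it looks for the pattern anywhere in the string.
The match spans [0:5] → 'eitkg'.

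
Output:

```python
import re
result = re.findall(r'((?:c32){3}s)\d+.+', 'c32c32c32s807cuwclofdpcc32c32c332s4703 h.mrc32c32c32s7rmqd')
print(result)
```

['c32c32c32s']

The pattern matches the literal 'c32' repeated 3 times, then a literal 's' (captured); then one or more of a digit, then one or more of any character.
Matches: at [0:58] match 'c32c32c32s807cuwclofdpcc32c32c332s4703 h.mrc32c32c32s7rmqd', group 1 = 'c32c32c32s'.
`findall` collects group 1 from the one match (1 total).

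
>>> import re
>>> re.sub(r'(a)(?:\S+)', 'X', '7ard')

'7X'

This matches a literal 'a' (captured); then one or more of a non-whitespace character (non-capturing group).
Matches: at [1:4] → 'ard'.
Each match is replaced by 'X'.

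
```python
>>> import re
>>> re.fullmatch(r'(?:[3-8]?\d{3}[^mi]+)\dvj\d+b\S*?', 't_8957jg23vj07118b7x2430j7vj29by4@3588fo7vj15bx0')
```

None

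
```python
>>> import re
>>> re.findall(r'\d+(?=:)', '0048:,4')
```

['0048']

Because the assertion is zero-width, the text it checks is not consumed and won't appear in the result.
No capturing groups, so `findall` returns the 1 full match string.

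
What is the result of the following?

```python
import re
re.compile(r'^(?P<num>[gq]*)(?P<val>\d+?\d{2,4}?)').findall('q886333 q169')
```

Because the quantifier is non-greedy, it stops expanding at the earliest point where the rest of the pattern can succeed.
With 2 capturing groups, `findall` returns a 2-tuple per match.

[('q', '886')]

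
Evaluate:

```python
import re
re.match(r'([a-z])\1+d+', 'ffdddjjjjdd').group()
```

With `match`, the pattern is implicitly anchored at the beginning.
The match spans [0:5] → 'ffddd'.

'ffddd'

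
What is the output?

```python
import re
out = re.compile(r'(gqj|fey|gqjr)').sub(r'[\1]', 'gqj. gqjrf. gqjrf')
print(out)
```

[gqj]. [gqj]rf. [gqj]rf

`|` is ordered: at each position the engine commits to the first alternative that works.
Matches: at [0:3] → 'gqj'; at [5:8] → 'gqj'; at [12:15] → 'gqj'.
The replacement refers to a captured group, so each match is rewritten using its own captured text.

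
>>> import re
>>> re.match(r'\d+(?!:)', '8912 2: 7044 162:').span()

(0, 4)

A negative assertion filters positions out without eating any characters.
`re.match` only tries the pattern at the start of the string.
The match spans [0:4] → '8912'.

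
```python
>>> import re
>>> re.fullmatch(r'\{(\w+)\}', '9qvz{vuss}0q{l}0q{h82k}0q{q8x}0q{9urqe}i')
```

`fullmatch` succeeds only if the pattern covers the string from start to end.
Here the string isn't matched end-to-end, so the call returns None.

None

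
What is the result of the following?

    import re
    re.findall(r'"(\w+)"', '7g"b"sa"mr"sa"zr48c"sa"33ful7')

['b', 'mr', 'zr48c']

Scanning left to right: at [2:5] match '"b"', group 1 = 'b'; at [7:11] match '"mr"', group 1 = 'mr'; at [13:20] match '"zr48c"', group 1 = 'zr48c'.
One capturing group, so `findall` returns just the captured substring from each match — 3 in all.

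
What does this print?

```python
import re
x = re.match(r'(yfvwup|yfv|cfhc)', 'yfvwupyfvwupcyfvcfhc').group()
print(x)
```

Branches in `(...|...)` are attempted left-to-right; the first branch that allows the whole pattern to succeed is taken.
With `match`, the pattern is implicitly anchored at the beginning.
The match spans [0:6] → 'yfvwup'.
Captured: group 1 = 'yfvwup'.

yfvwup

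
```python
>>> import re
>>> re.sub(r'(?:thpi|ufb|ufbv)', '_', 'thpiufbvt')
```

'__vt'

`|` is ordered: at each position the engine commits to the first alternative that works.
Matches: at [0:4] → 'thpi'; at [4:7] → 'ufb'.
Each match is replaced by '_'.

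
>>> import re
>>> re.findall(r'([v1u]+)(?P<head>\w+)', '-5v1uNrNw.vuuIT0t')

Multiple groups make `findall` return tuples — one 2-tuple for each match.

[('v1u', 'NrNw'), ('vuu', 'IT0t')]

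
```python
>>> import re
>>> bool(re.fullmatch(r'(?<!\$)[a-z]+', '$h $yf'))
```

`re.fullmatch` requires the pattern to consume the entire string.
Here there's no way to consume every character, so the call returns None, and `bool(None)` is False.

False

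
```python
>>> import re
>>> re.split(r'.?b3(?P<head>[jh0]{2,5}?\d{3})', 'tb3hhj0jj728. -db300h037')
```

The group in the pattern means `split` returns the separators' captures alongside the pieces.

['tb3hhj0jj728. -', '00h037', '']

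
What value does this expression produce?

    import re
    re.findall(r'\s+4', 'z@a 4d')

This matches one or more of whitespace; then a literal '4'.
Walking the string: at [3:5] → ' 4'.
`findall` yields the raw match text (1 of them) because the pattern has no groups.

[' 4']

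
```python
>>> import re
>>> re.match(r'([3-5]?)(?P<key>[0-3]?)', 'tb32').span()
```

Pattern: optionally a character in [3-5] (captured); then optionally a character in [0-3] (captured as 'key').
`re.match` only tries the pattern at the start of the string.
The match spans [0:0] → ''.
Captured: group 1 = '', group 2 = ''.

(0, 0)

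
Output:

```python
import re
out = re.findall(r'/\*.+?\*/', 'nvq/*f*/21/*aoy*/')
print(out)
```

['/*f*/', '/*aoy*/']

Scanning left to right: at [3:8] → '/*f*/'; at [10:17] → '/*aoy*/'.
`findall` yields the raw match text (2 of them) because the pattern has no groups.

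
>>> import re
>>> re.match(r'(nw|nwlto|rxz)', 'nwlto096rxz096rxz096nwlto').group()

With `match`, the pattern is implicitly anchored at the beginning.
The match spans [0:2] → 'nw'.

'nw'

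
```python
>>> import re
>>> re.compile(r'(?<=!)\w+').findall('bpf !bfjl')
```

['bfjl']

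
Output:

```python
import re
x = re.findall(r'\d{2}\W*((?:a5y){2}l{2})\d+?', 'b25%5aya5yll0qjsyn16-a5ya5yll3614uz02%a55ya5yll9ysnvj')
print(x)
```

['a5ya5yll']

One capturing group, so `findall` returns just the captured substring from the one match — 1 in all.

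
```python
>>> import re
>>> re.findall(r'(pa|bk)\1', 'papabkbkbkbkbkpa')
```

The backreference `\1` re-matches whatever the first group consumed, character for character.
Matches: at [0:4] match 'papa', group 1 = 'pa'; at [4:8] match 'bkbk', group 1 = 'bk'; at [8:12] match 'bkbk', group 1 = 'bk'.
Because there's exactly one group, `findall` drops the full match and keeps group 1 from each hit.

['pa', 'bk', 'bk']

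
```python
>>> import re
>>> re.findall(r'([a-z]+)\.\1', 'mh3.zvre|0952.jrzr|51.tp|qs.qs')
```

After group 1 captures some text, `\1` only succeeds where that same text appears again.
`findall` collects group 1 from the one match (1 total).

['qs']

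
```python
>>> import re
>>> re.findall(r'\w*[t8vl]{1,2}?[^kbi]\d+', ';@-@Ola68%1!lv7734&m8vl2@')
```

['Ola68%1', 'lv7734', 'm8vl2']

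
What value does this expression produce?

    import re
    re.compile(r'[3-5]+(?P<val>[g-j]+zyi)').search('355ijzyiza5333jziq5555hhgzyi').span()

This matches one or more of a character in [3-5]; then one or more of a character in [g-j], then the literal 'zyi' (captured as 'val').
`re.search` tries every starting position until one works.
The match spans [0:8] → '355ijzyi'.
Captured: group 1 = 'ijzyi'.

(0, 8)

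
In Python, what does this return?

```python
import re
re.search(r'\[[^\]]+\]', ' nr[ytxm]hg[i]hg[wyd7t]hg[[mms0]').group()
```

'[ytxm]'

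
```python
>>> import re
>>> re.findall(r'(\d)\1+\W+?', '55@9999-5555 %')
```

['5', '9', '5']

The backreference `\1` re-matches whatever the first group consumed, character for character.
With a single group, `findall` returns only what that group captured — 3 items.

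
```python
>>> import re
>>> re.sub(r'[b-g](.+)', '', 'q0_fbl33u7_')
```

This matches a character in [b-g]; then one or more of any character (captured).
Matches: at [3:11] → 'fbl33u7_'.
Every occurrence is swapped for ''.

'q0_'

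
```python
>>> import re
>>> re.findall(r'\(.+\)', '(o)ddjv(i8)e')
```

['(o)ddjv(i8)']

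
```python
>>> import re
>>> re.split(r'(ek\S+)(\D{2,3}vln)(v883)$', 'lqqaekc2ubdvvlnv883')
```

This matches the literal 'ek', then one or more of a non-whitespace character (captured); then 2 to 3 of a non-digit, then the literal 'vln' (captured); then the literal 'v8', then the literal '83' (captured); then anchored at the end.
The group in the pattern means `split` returns the separators' captures alongside the pieces.

['lqqa', 'ekc2ub', 'dvvln', 'v883', '']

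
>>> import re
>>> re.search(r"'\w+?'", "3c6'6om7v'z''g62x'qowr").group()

"'6om7v'"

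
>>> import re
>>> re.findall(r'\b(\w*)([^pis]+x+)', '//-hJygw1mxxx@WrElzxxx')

[('hJygw1mxxx', '@WrElzxxx')]

This matches a word boundary (`\b`, zero-width); then zero or more of a word character (captured); then one or more of any character except [pis], then one or more of the literal 'x' (captured).
With 2 capturing groups, `findall` returns a 2-tuple per match.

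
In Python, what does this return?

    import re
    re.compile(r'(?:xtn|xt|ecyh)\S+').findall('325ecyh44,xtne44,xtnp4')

['ecyh44,xtne44,xtnp4']

Scanning left to right: at [3:22] → 'ecyh44,xtne44,xtnp4'.
With no groups in the pattern, `findall` gives back each whole match — 1 here.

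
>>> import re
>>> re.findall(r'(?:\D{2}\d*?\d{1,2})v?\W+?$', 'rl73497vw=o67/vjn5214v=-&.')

['jn5214v=-&.']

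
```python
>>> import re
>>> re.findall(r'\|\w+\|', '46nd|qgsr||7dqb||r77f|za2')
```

['|qgsr|', '|7dqb|', '|r77f|']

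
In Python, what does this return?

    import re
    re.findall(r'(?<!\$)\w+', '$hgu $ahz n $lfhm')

['gu', 'hz', 'n', 'fhm']

`(?!…)`/`(?<!…)` only lets a position through if the neighbouring text does NOT match; no characters are consumed.
Since nothing is captured, `findall` lists the 4 matched substrings directly.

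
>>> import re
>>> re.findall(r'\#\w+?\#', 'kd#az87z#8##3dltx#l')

['#az87z#', '#3dltx#']

Walking the string: at [2:9] → '#az87z#'; at [11:18] → '#3dltx#'.
With no groups in the pattern, `findall` gives back each whole match — 2 here.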